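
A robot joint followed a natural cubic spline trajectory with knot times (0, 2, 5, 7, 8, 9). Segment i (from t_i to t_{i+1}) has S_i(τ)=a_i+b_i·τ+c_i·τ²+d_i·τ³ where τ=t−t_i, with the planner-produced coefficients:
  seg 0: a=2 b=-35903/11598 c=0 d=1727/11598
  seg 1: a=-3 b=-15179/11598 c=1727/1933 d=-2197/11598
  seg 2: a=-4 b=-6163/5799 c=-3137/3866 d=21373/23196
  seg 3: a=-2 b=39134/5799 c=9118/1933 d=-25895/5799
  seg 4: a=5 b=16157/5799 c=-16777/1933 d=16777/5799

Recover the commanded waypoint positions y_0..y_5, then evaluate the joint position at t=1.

y_0=2 y_1=-3 y_2=-4 y_3=-2 y_4=5 y_5=2
S(1) = -1830/1933

y_0 = S_0(0) = a_0 = 2
y_1 = S_1(0) = a_1 = -3
y_2 = S_2(0) = a_2 = -4
y_3 = S_3(0) = a_3 = -2
y_4 = S_4(0) = a_4 = 5
y_5 = S_4(1) = 2
t_q=1 is in segment 0 (τ=1); S_0(τ)=-1830/1933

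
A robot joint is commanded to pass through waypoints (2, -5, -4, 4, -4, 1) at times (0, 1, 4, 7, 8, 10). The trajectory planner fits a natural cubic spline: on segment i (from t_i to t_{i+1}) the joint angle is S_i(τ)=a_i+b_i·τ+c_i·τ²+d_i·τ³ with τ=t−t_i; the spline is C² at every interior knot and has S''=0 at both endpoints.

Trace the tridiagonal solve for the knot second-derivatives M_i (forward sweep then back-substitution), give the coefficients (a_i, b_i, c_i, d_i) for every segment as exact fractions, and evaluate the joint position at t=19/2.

Δ: Δ0=-7, Δ1=1/3, Δ2=8/3, Δ3=-8, Δ4=5/2
row 1: diag=8, rhs=44; c'=3/8, d'=11/2
row 2: denom=12−3·3/8=87/8; d'=(14−3·11/2)/(87/8)=-20/87
row 3: denom=8−3·8/29=208/29; d'=(-64−3·-20/87)/(208/29)=-459/52
row 4: denom=6−1·29/208=1219/208; d'=(63−1·-459/52)/(1219/208)=14940/1219
back: M4=14940/1219
back: M3=-459/52−29/208·14940/1219=-12843/1219
back: M2=-20/87−8/29·-12843/1219=9788/3657
back: M1=11/2−3/8·9788/3657=5481/1219
M: M0=0, M1=5481/1219, M2=9788/3657, M3=-12843/1219, M4=14940/1219, M5=0
seg 0: a=2, c=M0/2=0, d=(M1−M0)/(6·1)=1827/2438, b=Δ0−h0·(2M0+M1)/6=-18893/2438
seg 1: a=-5, c=M1/2=5481/2438, d=(M2−M1)/(6·3)=-6655/65826, b=Δ1−h1·(2M1+M2)/6=-6706/1219
seg 2: a=-4, c=M2/2=4894/3657, d=(M3−M2)/(6·3)=-48317/65826, b=Δ2−h2·(2M2+M3)/6=12819/2438
seg 3: a=4, c=M3/2=-12843/2438, d=(M4−M3)/(6·1)=9261/2438, b=Δ3−h3·(2M3+M4)/6=-7961/1219
seg 4: a=-4, c=M4/2=7470/1219, d=(M5−M4)/(6·2)=-1245/1219, b=Δ4−h4·(2M4+M5)/6=-13825/2438
t_q=19/2 → seg 4, τ=3/2; S=-4+-13825/2438·τ+7470/1219·τ²+-1245/1219·τ³=-21113/9752

  seg 0: a=2 b=-18893/2438 c=0 d=1827/2438
  seg 1: a=-5 b=-6706/1219 c=5481/2438 d=-6655/65826
  seg 2: a=-4 b=12819/2438 c=4894/3657 d=-48317/65826
  seg 3: a=4 b=-7961/1219 c=-12843/2438 d=9261/2438
  seg 4: a=-4 b=-13825/2438 c=7470/1219 d=-1245/1219
S(19/2) = -21113/9752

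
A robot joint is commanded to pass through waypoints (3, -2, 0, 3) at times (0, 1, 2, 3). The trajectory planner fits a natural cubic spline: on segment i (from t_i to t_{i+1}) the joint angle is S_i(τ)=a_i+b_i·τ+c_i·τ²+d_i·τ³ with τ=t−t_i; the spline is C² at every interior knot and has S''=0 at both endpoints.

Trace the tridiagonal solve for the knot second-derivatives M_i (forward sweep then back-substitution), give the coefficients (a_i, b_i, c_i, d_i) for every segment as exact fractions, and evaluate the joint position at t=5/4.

Δ: Δ0=-5, Δ1=2, Δ2=3
row 1: diag=4, rhs=42; c'=1/4, d'=21/2
row 2: denom=4−1·1/4=15/4; d'=(6−1·21/2)/(15/4)=-6/5
back: M2=-6/5
back: M1=21/2−1/4·-6/5=54/5
M: M0=0, M1=54/5, M2=-6/5, M3=0
seg 0: a=3, c=M0/2=0, d=(M1−M0)/(6·1)=9/5, b=Δ0−h0·(2M0+M1)/6=-34/5
seg 1: a=-2, c=M1/2=27/5, d=(M2−M1)/(6·1)=-2, b=Δ1−h1·(2M1+M2)/6=-7/5
seg 2: a=0, c=M2/2=-3/5, d=(M3−M2)/(6·1)=1/5, b=Δ2−h2·(2M2+M3)/6=17/5
t_q=5/4 → seg 1, τ=1/4; S=-2+-7/5·τ+27/5·τ²+-2·τ³=-327/160

  seg 0: a=3 b=-34/5 c=0 d=9/5
  seg 1: a=-2 b=-7/5 c=27/5 d=-2
  seg 2: a=0 b=17/5 c=-3/5 d=1/5
S(5/4) = -327/160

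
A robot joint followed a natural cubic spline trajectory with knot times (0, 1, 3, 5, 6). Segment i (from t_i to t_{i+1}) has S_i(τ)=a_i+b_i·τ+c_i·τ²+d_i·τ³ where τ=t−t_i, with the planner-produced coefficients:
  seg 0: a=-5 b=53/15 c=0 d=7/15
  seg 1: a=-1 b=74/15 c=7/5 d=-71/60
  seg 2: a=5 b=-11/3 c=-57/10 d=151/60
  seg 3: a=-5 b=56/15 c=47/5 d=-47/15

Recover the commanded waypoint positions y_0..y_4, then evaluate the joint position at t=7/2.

y_0=-5 y_1=-1 y_2=5 y_3=-5 y_4=5
S(7/2) = 329/160

y_0 = S_0(0) = a_0 = -5
y_1 = S_1(0) = a_1 = -1
y_2 = S_2(0) = a_2 = 5
y_3 = S_3(0) = a_3 = -5
y_4 = S_3(1) = 5
t_q=7/2 is in segment 2 (τ=1/2); S_2(τ)=329/160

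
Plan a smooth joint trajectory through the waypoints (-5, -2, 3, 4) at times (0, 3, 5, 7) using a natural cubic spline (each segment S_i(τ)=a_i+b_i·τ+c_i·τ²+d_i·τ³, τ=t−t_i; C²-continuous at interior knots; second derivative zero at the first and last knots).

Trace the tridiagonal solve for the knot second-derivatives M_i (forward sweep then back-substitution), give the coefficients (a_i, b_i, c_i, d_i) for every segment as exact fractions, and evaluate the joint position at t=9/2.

  seg 0: a=-5 b=7/19 c=0 d=4/57
  seg 1: a=-2 b=43/19 c=12/19 d=-39/152
  seg 2: a=3 b=65/38 c=-69/76 d=23/152
S(9/2) = 2371/1216

Δ: Δ0=1, Δ1=5/2, Δ2=1/2
row 1: diag=10, rhs=9; c'=1/5, d'=9/10
row 2: denom=8−2·1/5=38/5; d'=(-12−2·9/10)/(38/5)=-69/38
back: M2=-69/38
back: M1=9/10−1/5·-69/38=24/19
M: M0=0, M1=24/19, M2=-69/38, M3=0
seg 0: a=-5, c=M0/2=0, d=(M1−M0)/(6·3)=4/57, b=Δ0−h0·(2M0+M1)/6=7/19
seg 1: a=-2, c=M1/2=12/19, d=(M2−M1)/(6·2)=-39/152, b=Δ1−h1·(2M1+M2)/6=43/19
seg 2: a=3, c=M2/2=-69/76, d=(M3−M2)/(6·2)=23/152, b=Δ2−h2·(2M2+M3)/6=65/38
t_q=9/2 → seg 1, τ=3/2; S=-2+43/19·τ+12/19·τ²+-39/152·τ³=2371/1216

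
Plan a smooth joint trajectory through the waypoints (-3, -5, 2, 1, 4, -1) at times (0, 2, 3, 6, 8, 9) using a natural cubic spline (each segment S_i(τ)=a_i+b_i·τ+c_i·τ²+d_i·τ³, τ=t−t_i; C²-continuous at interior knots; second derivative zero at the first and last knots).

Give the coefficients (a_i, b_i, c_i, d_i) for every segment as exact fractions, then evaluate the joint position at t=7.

  seg 0: a=-3 b=-7183/1731 c=0 d=1363/1731
  seg 1: a=-5 b=9173/1731 c=2726/577 d=-5234/1731
  seg 2: a=2 b=9827/1731 c=-2508/577 d=1352/1731
  seg 3: a=1 b=1187/1731 c=1548/577 d=-15757/13848
  seg 4: a=4 b=-7745/3462 c=-9565/2308 d=9565/6924
S(7) = 14913/4616

Δ: Δ0=-1, Δ1=7, Δ2=-1/3, Δ3=3/2, Δ4=-5
row 1: diag=6, rhs=48; c'=1/6, d'=8
row 2: denom=8−1·1/6=47/6; d'=(-44−1·8)/(47/6)=-312/47
row 3: denom=10−3·18/47=416/47; d'=(11−3·-312/47)/(416/47)=1453/416
row 4: denom=6−2·47/208=577/104; d'=(-39−2·1453/416)/(577/104)=-9565/1154
back: M4=-9565/1154
back: M3=1453/416−47/208·-9565/1154=3096/577
back: M2=-312/47−18/47·3096/577=-5016/577
back: M1=8−1/6·-5016/577=5452/577
M: M0=0, M1=5452/577, M2=-5016/577, M3=3096/577, M4=-9565/1154, M5=0
seg 0: a=-3, c=M0/2=0, d=(M1−M0)/(6·2)=1363/1731, b=Δ0−h0·(2M0+M1)/6=-7183/1731
seg 1: a=-5, c=M1/2=2726/577, d=(M2−M1)/(6·1)=-5234/1731, b=Δ1−h1·(2M1+M2)/6=9173/1731
seg 2: a=2, c=M2/2=-2508/577, d=(M3−M2)/(6·3)=1352/1731, b=Δ2−h2·(2M2+M3)/6=9827/1731
seg 3: a=1, c=M3/2=1548/577, d=(M4−M3)/(6·2)=-15757/13848, b=Δ3−h3·(2M3+M4)/6=1187/1731
seg 4: a=4, c=M4/2=-9565/2308, d=(M5−M4)/(6·1)=9565/6924, b=Δ4−h4·(2M4+M5)/6=-7745/3462
t_q=7 → seg 3, τ=1; S=1+1187/1731·τ+1548/577·τ²+-15757/13848·τ³=14913/4616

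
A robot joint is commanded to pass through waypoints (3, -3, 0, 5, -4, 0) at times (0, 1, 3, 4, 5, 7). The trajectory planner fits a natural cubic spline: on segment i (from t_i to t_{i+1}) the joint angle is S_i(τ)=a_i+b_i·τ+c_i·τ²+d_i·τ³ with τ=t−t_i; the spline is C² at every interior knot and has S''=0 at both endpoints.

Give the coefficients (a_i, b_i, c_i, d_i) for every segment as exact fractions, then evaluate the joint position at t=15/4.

Δ: Δ0=-6, Δ1=3/2, Δ2=5, Δ3=-9, Δ4=2
row 1: diag=6, rhs=45; c'=1/3, d'=15/2
row 2: denom=6−2·1/3=16/3; d'=(21−2·15/2)/(16/3)=9/8
row 3: denom=4−1·3/16=61/16; d'=(-84−1·9/8)/(61/16)=-1362/61
row 4: denom=6−1·16/61=350/61; d'=(66−1·-1362/61)/(350/61)=2694/175
back: M4=2694/175
back: M3=-1362/61−16/61·2694/175=-4614/175
back: M2=9/8−3/16·-4614/175=1062/175
back: M1=15/2−1/3·1062/175=1917/350
M: M0=0, M1=1917/350, M2=1062/175, M3=-4614/175, M4=2694/175, M5=0
seg 0: a=3, c=M0/2=0, d=(M1−M0)/(6·1)=639/700, b=Δ0−h0·(2M0+M1)/6=-4839/700
seg 1: a=-3, c=M1/2=1917/700, d=(M2−M1)/(6·2)=69/1400, b=Δ1−h1·(2M1+M2)/6=-1461/350
seg 2: a=0, c=M2/2=531/175, d=(M3−M2)/(6·1)=-946/175, b=Δ2−h2·(2M2+M3)/6=258/35
seg 3: a=5, c=M3/2=-2307/175, d=(M4−M3)/(6·1)=174/25, b=Δ3−h3·(2M3+M4)/6=-486/175
seg 4: a=-4, c=M4/2=1347/175, d=(M5−M4)/(6·2)=-449/350, b=Δ4−h4·(2M4+M5)/6=-1446/175
t_q=15/4 → seg 2, τ=3/4; S=0+258/35·τ+531/175·τ²+-946/175·τ³=27747/5600

  seg 0: a=3 b=-4839/700 c=0 d=639/700
  seg 1: a=-3 b=-1461/350 c=1917/700 d=69/1400
  seg 2: a=0 b=258/35 c=531/175 d=-946/175
  seg 3: a=5 b=-486/175 c=-2307/175 d=174/25
  seg 4: a=-4 b=-1446/175 c=1347/175 d=-449/350
S(15/4) = 27747/5600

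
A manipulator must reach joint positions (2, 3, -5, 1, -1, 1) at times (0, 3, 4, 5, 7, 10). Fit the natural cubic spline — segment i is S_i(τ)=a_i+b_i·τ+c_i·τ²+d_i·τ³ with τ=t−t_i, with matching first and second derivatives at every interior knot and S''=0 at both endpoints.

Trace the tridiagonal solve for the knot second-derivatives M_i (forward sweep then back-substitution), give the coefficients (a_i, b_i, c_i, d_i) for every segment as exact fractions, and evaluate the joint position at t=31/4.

  seg 0: a=2 b=4237/828 c=0 d=-3961/7452
  seg 1: a=3 b=-3823/414 c=-3961/828 d=1661/276
  seg 2: a=-5 b=-619/828 c=2747/207 d=-5401/828
  seg 3: a=1 b=859/138 c=-5215/828 d=278/207
  seg 4: a=-1 b=-1181/414 c=1457/828 d=-1457/7452
S(31/4) = -13143/5888

Δ: Δ0=1/3, Δ1=-8, Δ2=6, Δ3=-1, Δ4=2/3
row 1: diag=8, rhs=-50; c'=1/8, d'=-25/4
row 2: denom=4−1·1/8=31/8; d'=(84−1·-25/4)/(31/8)=722/31
row 3: denom=6−1·8/31=178/31; d'=(-42−1·722/31)/(178/31)=-1012/89
row 4: denom=10−2·31/89=828/89; d'=(10−2·-1012/89)/(828/89)=1457/414
back: M4=1457/414
back: M3=-1012/89−31/89·1457/414=-5215/414
back: M2=722/31−8/31·-5215/414=5494/207
back: M1=-25/4−1/8·5494/207=-3961/414
M: M0=0, M1=-3961/414, M2=5494/207, M3=-5215/414, M4=1457/414, M5=0
seg 0: a=2, c=M0/2=0, d=(M1−M0)/(6·3)=-3961/7452, b=Δ0−h0·(2M0+M1)/6=4237/828
seg 1: a=3, c=M1/2=-3961/828, d=(M2−M1)/(6·1)=1661/276, b=Δ1−h1·(2M1+M2)/6=-3823/414
seg 2: a=-5, c=M2/2=2747/207, d=(M3−M2)/(6·1)=-5401/828, b=Δ2−h2·(2M2+M3)/6=-619/828
seg 3: a=1, c=M3/2=-5215/828, d=(M4−M3)/(6·2)=278/207, b=Δ3−h3·(2M3+M4)/6=859/138
seg 4: a=-1, c=M4/2=1457/828, d=(M5−M4)/(6·3)=-1457/7452, b=Δ4−h4·(2M4+M5)/6=-1181/414
t_q=31/4 → seg 4, τ=3/4; S=-1+-1181/414·τ+1457/828·τ²+-1457/7452·τ³=-13143/5888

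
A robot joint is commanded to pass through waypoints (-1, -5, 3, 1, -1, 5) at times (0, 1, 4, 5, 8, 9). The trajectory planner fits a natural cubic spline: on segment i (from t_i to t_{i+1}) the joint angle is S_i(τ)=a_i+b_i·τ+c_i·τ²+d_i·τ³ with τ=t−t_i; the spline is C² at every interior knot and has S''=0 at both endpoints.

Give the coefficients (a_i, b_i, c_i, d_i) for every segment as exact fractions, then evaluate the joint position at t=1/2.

  seg 0: a=-1 b=-15466/2961 c=0 d=3622/2961
  seg 1: a=-5 b=-4600/2961 c=3622/987 d=-20102/26649
  seg 2: a=3 b=290/2961 c=-9236/2961 d=48/47
  seg 3: a=1 b=-9110/2961 c=-164/2961 d=7628/26649
  seg 4: a=-1 b=12790/2961 c=2488/987 d=-2488/2961
S(1/2) = -13655/3948

Δ: Δ0=-4, Δ1=8/3, Δ2=-2, Δ3=-2/3, Δ4=6
row 1: diag=8, rhs=40; c'=3/8, d'=5
row 2: denom=8−3·3/8=55/8; d'=(-28−3·5)/(55/8)=-344/55
row 3: denom=8−1·8/55=432/55; d'=(8−1·-344/55)/(432/55)=49/27
row 4: denom=8−3·55/144=329/48; d'=(40−3·49/27)/(329/48)=4976/987
back: M4=4976/987
back: M3=49/27−55/144·4976/987=-328/2961
back: M2=-344/55−8/55·-328/2961=-18472/2961
back: M1=5−3/8·-18472/2961=7244/987
M: M0=0, M1=7244/987, M2=-18472/2961, M3=-328/2961, M4=4976/987, M5=0
seg 0: a=-1, c=M0/2=0, d=(M1−M0)/(6·1)=3622/2961, b=Δ0−h0·(2M0+M1)/6=-15466/2961
seg 1: a=-5, c=M1/2=3622/987, d=(M2−M1)/(6·3)=-20102/26649, b=Δ1−h1·(2M1+M2)/6=-4600/2961
seg 2: a=3, c=M2/2=-9236/2961, d=(M3−M2)/(6·1)=48/47, b=Δ2−h2·(2M2+M3)/6=290/2961
seg 3: a=1, c=M3/2=-164/2961, d=(M4−M3)/(6·3)=7628/26649, b=Δ3−h3·(2M3+M4)/6=-9110/2961
seg 4: a=-1, c=M4/2=2488/987, d=(M5−M4)/(6·1)=-2488/2961, b=Δ4−h4·(2M4+M5)/6=12790/2961
t_q=1/2 → seg 0, τ=1/2; S=-1+-15466/2961·τ+0·τ²+3622/2961·τ³=-13655/3948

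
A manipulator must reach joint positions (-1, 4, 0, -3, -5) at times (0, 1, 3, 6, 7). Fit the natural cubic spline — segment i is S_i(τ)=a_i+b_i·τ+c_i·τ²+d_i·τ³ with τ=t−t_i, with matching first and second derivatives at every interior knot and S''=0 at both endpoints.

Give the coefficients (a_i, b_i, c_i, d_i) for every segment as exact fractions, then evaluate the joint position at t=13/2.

  seg 0: a=-1 b=2489/394 c=0 d=-519/394
  seg 1: a=4 b=466/197 c=-1557/394 d=697/788
  seg 2: a=0 b=-557/197 c=267/197 d=-49/197
  seg 3: a=-3 b=-278/197 c=-174/197 d=58/197
S(13/2) = -3065/788

Δ: Δ0=5, Δ1=-2, Δ2=-1, Δ3=-2
row 1: diag=6, rhs=-42; c'=1/3, d'=-7
row 2: denom=10−2·1/3=28/3; d'=(6−2·-7)/(28/3)=15/7
row 3: denom=8−3·9/28=197/28; d'=(-6−3·15/7)/(197/28)=-348/197
back: M3=-348/197
back: M2=15/7−9/28·-348/197=534/197
back: M1=-7−1/3·534/197=-1557/197
M: M0=0, M1=-1557/197, M2=534/197, M3=-348/197, M4=0
seg 0: a=-1, c=M0/2=0, d=(M1−M0)/(6·1)=-519/394, b=Δ0−h0·(2M0+M1)/6=2489/394
seg 1: a=4, c=M1/2=-1557/394, d=(M2−M1)/(6·2)=697/788, b=Δ1−h1·(2M1+M2)/6=466/197
seg 2: a=0, c=M2/2=267/197, d=(M3−M2)/(6·3)=-49/197, b=Δ2−h2·(2M2+M3)/6=-557/197
seg 3: a=-3, c=M3/2=-174/197, d=(M4−M3)/(6·1)=58/197, b=Δ3−h3·(2M3+M4)/6=-278/197
t_q=13/2 → seg 3, τ=1/2; S=-3+-278/197·τ+-174/197·τ²+58/197·τ³=-3065/788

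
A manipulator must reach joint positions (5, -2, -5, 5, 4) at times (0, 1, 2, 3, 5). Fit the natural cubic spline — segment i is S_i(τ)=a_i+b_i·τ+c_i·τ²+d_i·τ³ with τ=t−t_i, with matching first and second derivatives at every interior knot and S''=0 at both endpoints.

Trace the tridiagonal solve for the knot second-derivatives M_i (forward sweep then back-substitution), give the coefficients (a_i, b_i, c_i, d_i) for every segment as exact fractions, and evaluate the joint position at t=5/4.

  seg 0: a=5 b=-1211/172 c=0 d=7/172
  seg 1: a=-2 b=-595/86 c=21/172 d=653/172
  seg 2: a=-5 b=811/172 c=495/43 d=-1071/172
  seg 3: a=5 b=779/86 c=-1233/172 d=411/344
S(5/4) = -40319/11008

Δ: Δ0=-7, Δ1=-3, Δ2=10, Δ3=-1/2
row 1: diag=4, rhs=24; c'=1/4, d'=6
row 2: denom=4−1·1/4=15/4; d'=(78−1·6)/(15/4)=96/5
row 3: denom=6−1·4/15=86/15; d'=(-63−1·96/5)/(86/15)=-1233/86
back: M3=-1233/86
back: M2=96/5−4/15·-1233/86=990/43
back: M1=6−1/4·990/43=21/86
M: M0=0, M1=21/86, M2=990/43, M3=-1233/86, M4=0
seg 0: a=5, c=M0/2=0, d=(M1−M0)/(6·1)=7/172, b=Δ0−h0·(2M0+M1)/6=-1211/172
seg 1: a=-2, c=M1/2=21/172, d=(M2−M1)/(6·1)=653/172, b=Δ1−h1·(2M1+M2)/6=-595/86
seg 2: a=-5, c=M2/2=495/43, d=(M3−M2)/(6·1)=-1071/172, b=Δ2−h2·(2M2+M3)/6=811/172
seg 3: a=5, c=M3/2=-1233/172, d=(M4−M3)/(6·2)=411/344, b=Δ3−h3·(2M3+M4)/6=779/86
t_q=5/4 → seg 1, τ=1/4; S=-2+-595/86·τ+21/172·τ²+653/172·τ³=-40319/11008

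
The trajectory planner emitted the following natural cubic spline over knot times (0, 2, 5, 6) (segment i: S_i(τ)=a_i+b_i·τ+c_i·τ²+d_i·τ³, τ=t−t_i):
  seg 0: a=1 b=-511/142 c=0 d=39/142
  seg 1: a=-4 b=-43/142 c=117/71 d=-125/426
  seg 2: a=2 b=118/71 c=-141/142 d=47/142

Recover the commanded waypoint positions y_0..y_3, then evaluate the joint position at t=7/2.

y_0=1 y_1=-4 y_2=2 y_3=3
S(7/2) = -1973/1136

y_0 = S_0(0) = a_0 = 1
y_1 = S_1(0) = a_1 = -4
y_2 = S_2(0) = a_2 = 2
y_3 = S_2(1) = 3
t_q=7/2 is in segment 1 (τ=3/2); S_1(τ)=-1973/1136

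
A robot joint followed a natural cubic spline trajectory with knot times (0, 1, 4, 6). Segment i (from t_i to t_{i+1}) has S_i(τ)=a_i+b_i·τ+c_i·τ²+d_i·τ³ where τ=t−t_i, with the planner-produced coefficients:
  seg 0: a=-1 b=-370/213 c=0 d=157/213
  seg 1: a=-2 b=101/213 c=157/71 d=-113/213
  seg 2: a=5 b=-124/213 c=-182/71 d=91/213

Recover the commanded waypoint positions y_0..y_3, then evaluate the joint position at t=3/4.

y_0=-1 y_1=-2 y_2=5 y_3=-3
S(3/4) = -9051/4544

y_0 = S_0(0) = a_0 = -1
y_1 = S_1(0) = a_1 = -2
y_2 = S_2(0) = a_2 = 5
y_3 = S_2(2) = -3
t_q=3/4 is in segment 0 (τ=3/4); S_0(τ)=-9051/4544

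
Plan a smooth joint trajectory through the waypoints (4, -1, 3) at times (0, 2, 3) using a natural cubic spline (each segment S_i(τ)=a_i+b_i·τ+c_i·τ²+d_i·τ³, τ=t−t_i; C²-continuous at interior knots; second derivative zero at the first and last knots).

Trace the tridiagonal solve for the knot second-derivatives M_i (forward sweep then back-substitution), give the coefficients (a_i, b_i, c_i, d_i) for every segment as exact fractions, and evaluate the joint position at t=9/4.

  seg 0: a=4 b=-14/3 c=0 d=13/24
  seg 1: a=-1 b=11/6 c=13/4 d=-13/12
S(9/4) = -91/256

Δ: Δ0=-5/2, Δ1=4
row 1: diag=6, rhs=39; c'=1/6, d'=13/2
back: M1=13/2
M: M0=0, M1=13/2, M2=0
seg 0: a=4, c=M0/2=0, d=(M1−M0)/(6·2)=13/24, b=Δ0−h0·(2M0+M1)/6=-14/3
seg 1: a=-1, c=M1/2=13/4, d=(M2−M1)/(6·1)=-13/12, b=Δ1−h1·(2M1+M2)/6=11/6
t_q=9/4 → seg 1, τ=1/4; S=-1+11/6·τ+13/4·τ²+-13/12·τ³=-91/256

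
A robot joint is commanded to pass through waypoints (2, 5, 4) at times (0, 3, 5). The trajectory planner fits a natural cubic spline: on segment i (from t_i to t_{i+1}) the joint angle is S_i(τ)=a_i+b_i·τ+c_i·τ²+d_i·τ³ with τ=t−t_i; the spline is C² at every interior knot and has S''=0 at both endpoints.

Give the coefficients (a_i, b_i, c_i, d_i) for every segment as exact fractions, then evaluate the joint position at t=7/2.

Δ: Δ0=1, Δ1=-1/2
row 1: diag=10, rhs=-9; c'=1/5, d'=-9/10
back: M1=-9/10
M: M0=0, M1=-9/10, M2=0
seg 0: a=2, c=M0/2=0, d=(M1−M0)/(6·3)=-1/20, b=Δ0−h0·(2M0+M1)/6=29/20
seg 1: a=5, c=M1/2=-9/20, d=(M2−M1)/(6·2)=3/40, b=Δ1−h1·(2M1+M2)/6=1/10
t_q=7/2 → seg 1, τ=1/2; S=5+1/10·τ+-9/20·τ²+3/40·τ³=1583/320

  seg 0: a=2 b=29/20 c=0 d=-1/20
  seg 1: a=5 b=1/10 c=-9/20 d=3/40
S(7/2) = 1583/320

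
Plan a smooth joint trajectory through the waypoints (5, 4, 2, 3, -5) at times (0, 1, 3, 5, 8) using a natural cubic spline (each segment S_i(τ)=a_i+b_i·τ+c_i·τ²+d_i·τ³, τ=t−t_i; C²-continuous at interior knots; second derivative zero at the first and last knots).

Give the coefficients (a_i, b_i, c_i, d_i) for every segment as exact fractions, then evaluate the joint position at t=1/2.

Δ: Δ0=-1, Δ1=-1, Δ2=1/2, Δ3=-8/3
row 1: diag=6, rhs=0; c'=1/3, d'=0
row 2: denom=8−2·1/3=22/3; d'=(9−2·0)/(22/3)=27/22
row 3: denom=10−2·3/11=104/11; d'=(-19−2·27/22)/(104/11)=-59/26
back: M3=-59/26
back: M2=27/22−3/11·-59/26=24/13
back: M1=0−1/3·24/13=-8/13
M: M0=0, M1=-8/13, M2=24/13, M3=-59/26, M4=0
seg 0: a=5, c=M0/2=0, d=(M1−M0)/(6·1)=-4/39, b=Δ0−h0·(2M0+M1)/6=-35/39
seg 1: a=4, c=M1/2=-4/13, d=(M2−M1)/(6·2)=8/39, b=Δ1−h1·(2M1+M2)/6=-47/39
seg 2: a=2, c=M2/2=12/13, d=(M3−M2)/(6·2)=-107/312, b=Δ2−h2·(2M2+M3)/6=1/39
seg 3: a=3, c=M3/2=-59/52, d=(M4−M3)/(6·3)=59/468, b=Δ3−h3·(2M3+M4)/6=-31/78
t_q=1/2 → seg 0, τ=1/2; S=5+-35/39·τ+0·τ²+-4/39·τ³=59/13

  seg 0: a=5 b=-35/39 c=0 d=-4/39
  seg 1: a=4 b=-47/39 c=-4/13 d=8/39
  seg 2: a=2 b=1/39 c=12/13 d=-107/312
  seg 3: a=3 b=-31/78 c=-59/52 d=59/468
S(1/2) = 59/13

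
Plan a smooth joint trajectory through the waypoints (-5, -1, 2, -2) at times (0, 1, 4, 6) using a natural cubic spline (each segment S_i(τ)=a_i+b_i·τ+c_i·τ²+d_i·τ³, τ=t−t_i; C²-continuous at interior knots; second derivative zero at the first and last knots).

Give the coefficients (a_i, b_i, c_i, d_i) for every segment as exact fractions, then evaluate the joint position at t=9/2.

Δ: Δ0=4, Δ1=1, Δ2=-2
row 1: diag=8, rhs=-18; c'=3/8, d'=-9/4
row 2: denom=10−3·3/8=71/8; d'=(-18−3·-9/4)/(71/8)=-90/71
back: M2=-90/71
back: M1=-9/4−3/8·-90/71=-126/71
M: M0=0, M1=-126/71, M2=-90/71, M3=0
seg 0: a=-5, c=M0/2=0, d=(M1−M0)/(6·1)=-21/71, b=Δ0−h0·(2M0+M1)/6=305/71
seg 1: a=-1, c=M1/2=-63/71, d=(M2−M1)/(6·3)=2/71, b=Δ1−h1·(2M1+M2)/6=242/71
seg 2: a=2, c=M2/2=-45/71, d=(M3−M2)/(6·2)=15/142, b=Δ2−h2·(2M2+M3)/6=-82/71
t_q=9/2 → seg 2, τ=1/2; S=2+-82/71·τ+-45/71·τ²+15/142·τ³=1451/1136

  seg 0: a=-5 b=305/71 c=0 d=-21/71
  seg 1: a=-1 b=242/71 c=-63/71 d=2/71
  seg 2: a=2 b=-82/71 c=-45/71 d=15/142
S(9/2) = 1451/1136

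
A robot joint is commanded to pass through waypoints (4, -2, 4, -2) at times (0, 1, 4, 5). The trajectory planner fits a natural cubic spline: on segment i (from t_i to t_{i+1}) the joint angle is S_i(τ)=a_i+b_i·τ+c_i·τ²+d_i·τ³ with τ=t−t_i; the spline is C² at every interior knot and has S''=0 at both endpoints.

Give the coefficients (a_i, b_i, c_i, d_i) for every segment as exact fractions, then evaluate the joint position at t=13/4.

Δ: Δ0=-6, Δ1=2, Δ2=-6
row 1: diag=8, rhs=48; c'=3/8, d'=6
row 2: denom=8−3·3/8=55/8; d'=(-48−3·6)/(55/8)=-48/5
back: M2=-48/5
back: M1=6−3/8·-48/5=48/5
M: M0=0, M1=48/5, M2=-48/5, M3=0
seg 0: a=4, c=M0/2=0, d=(M1−M0)/(6·1)=8/5, b=Δ0−h0·(2M0+M1)/6=-38/5
seg 1: a=-2, c=M1/2=24/5, d=(M2−M1)/(6·3)=-16/15, b=Δ1−h1·(2M1+M2)/6=-14/5
seg 2: a=4, c=M2/2=-24/5, d=(M3−M2)/(6·1)=8/5, b=Δ2−h2·(2M2+M3)/6=-14/5
t_q=13/4 → seg 1, τ=9/4; S=-2+-14/5·τ+24/5·τ²+-16/15·τ³=77/20

  seg 0: a=4 b=-38/5 c=0 d=8/5
  seg 1: a=-2 b=-14/5 c=24/5 d=-16/15
  seg 2: a=4 b=-14/5 c=-24/5 d=8/5
S(13/4) = 77/20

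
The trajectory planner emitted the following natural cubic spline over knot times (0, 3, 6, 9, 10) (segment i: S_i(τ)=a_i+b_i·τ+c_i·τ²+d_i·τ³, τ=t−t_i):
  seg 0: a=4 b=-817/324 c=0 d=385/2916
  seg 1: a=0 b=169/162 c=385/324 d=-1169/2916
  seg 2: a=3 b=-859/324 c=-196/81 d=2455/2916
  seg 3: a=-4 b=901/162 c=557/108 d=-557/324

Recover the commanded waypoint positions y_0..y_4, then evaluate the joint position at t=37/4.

y_0=4 y_1=0 y_2=3 y_3=-4 y_4=5
S(37/4) = -15995/6912

y_0 = S_0(0) = a_0 = 4
y_1 = S_1(0) = a_1 = 0
y_2 = S_2(0) = a_2 = 3
y_3 = S_3(0) = a_3 = -4
y_4 = S_3(1) = 5
t_q=37/4 is in segment 3 (τ=1/4); S_3(τ)=-15995/6912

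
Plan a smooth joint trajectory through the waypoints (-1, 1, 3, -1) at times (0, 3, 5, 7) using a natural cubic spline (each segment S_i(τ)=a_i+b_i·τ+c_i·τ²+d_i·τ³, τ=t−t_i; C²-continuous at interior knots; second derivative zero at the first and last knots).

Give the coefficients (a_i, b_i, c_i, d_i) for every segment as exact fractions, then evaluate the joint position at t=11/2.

Δ: Δ0=2/3, Δ1=1, Δ2=-2
row 1: diag=10, rhs=2; c'=1/5, d'=1/5
row 2: denom=8−2·1/5=38/5; d'=(-18−2·1/5)/(38/5)=-46/19
back: M2=-46/19
back: M1=1/5−1/5·-46/19=13/19
M: M0=0, M1=13/19, M2=-46/19, M3=0
seg 0: a=-1, c=M0/2=0, d=(M1−M0)/(6·3)=13/342, b=Δ0−h0·(2M0+M1)/6=37/114
seg 1: a=1, c=M1/2=13/38, d=(M2−M1)/(6·2)=-59/228, b=Δ1−h1·(2M1+M2)/6=77/57
seg 2: a=3, c=M2/2=-23/19, d=(M3−M2)/(6·2)=23/114, b=Δ2−h2·(2M2+M3)/6=-22/57
t_q=11/2 → seg 2, τ=1/2; S=3+-22/57·τ+-23/19·τ²+23/114·τ³=769/304

  seg 0: a=-1 b=37/114 c=0 d=13/342
  seg 1: a=1 b=77/57 c=13/38 d=-59/228
  seg 2: a=3 b=-22/57 c=-23/19 d=23/114
S(11/2) = 769/304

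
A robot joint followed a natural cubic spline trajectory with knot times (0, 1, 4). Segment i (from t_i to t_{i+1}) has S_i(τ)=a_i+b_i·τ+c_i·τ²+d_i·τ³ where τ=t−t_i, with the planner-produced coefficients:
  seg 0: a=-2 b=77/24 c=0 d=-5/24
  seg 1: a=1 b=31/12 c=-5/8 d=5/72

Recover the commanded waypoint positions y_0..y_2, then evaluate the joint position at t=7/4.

y_0 = S_0(0) = a_0 = -2
y_1 = S_1(0) = a_1 = 1
y_2 = S_1(3) = 5
t_q=7/4 is in segment 1 (τ=3/4); S_1(τ)=1339/512

y_0=-2 y_1=1 y_2=5
S(7/4) = 1339/512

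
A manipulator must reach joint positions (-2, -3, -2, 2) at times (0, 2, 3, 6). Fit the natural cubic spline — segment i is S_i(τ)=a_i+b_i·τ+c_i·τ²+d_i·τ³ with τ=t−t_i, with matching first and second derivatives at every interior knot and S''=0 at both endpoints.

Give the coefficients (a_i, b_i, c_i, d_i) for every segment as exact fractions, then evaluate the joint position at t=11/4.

  seg 0: a=-2 b=-281/282 c=0 d=35/282
  seg 1: a=-3 b=139/282 c=35/47 d=-67/282
  seg 2: a=-2 b=179/141 c=3/94 d=-1/282
S(11/4) = -13907/6016

Δ: Δ0=-1/2, Δ1=1, Δ2=4/3
row 1: diag=6, rhs=9; c'=1/6, d'=3/2
row 2: denom=8−1·1/6=47/6; d'=(2−1·3/2)/(47/6)=3/47
back: M2=3/47
back: M1=3/2−1/6·3/47=70/47
M: M0=0, M1=70/47, M2=3/47, M3=0
seg 0: a=-2, c=M0/2=0, d=(M1−M0)/(6·2)=35/282, b=Δ0−h0·(2M0+M1)/6=-281/282
seg 1: a=-3, c=M1/2=35/47, d=(M2−M1)/(6·1)=-67/282, b=Δ1−h1·(2M1+M2)/6=139/282
seg 2: a=-2, c=M2/2=3/94, d=(M3−M2)/(6·3)=-1/282, b=Δ2−h2·(2M2+M3)/6=179/141
t_q=11/4 → seg 1, τ=3/4; S=-3+139/282·τ+35/47·τ²+-67/282·τ³=-13907/6016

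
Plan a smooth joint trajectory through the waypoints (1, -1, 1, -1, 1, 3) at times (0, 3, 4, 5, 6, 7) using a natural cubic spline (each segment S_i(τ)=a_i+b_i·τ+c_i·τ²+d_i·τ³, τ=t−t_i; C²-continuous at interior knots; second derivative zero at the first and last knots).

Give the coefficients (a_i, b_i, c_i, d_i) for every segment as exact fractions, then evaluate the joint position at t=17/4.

Δ: Δ0=-2/3, Δ1=2, Δ2=-2, Δ3=2, Δ4=2
row 1: diag=8, rhs=16; c'=1/8, d'=2
row 2: denom=4−1·1/8=31/8; d'=(-24−1·2)/(31/8)=-208/31
row 3: denom=4−1·8/31=116/31; d'=(24−1·-208/31)/(116/31)=238/29
row 4: denom=4−1·31/116=433/116; d'=(0−1·238/29)/(433/116)=-952/433
back: M4=-952/433
back: M3=238/29−31/116·-952/433=3808/433
back: M2=-208/31−8/31·3808/433=-3888/433
back: M1=2−1/8·-3888/433=1352/433
M: M0=0, M1=1352/433, M2=-3888/433, M3=3808/433, M4=-952/433, M5=0
seg 0: a=1, c=M0/2=0, d=(M1−M0)/(6·3)=676/3897, b=Δ0−h0·(2M0+M1)/6=-2894/1299
seg 1: a=-1, c=M1/2=676/433, d=(M2−M1)/(6·1)=-2620/1299, b=Δ1−h1·(2M1+M2)/6=3190/1299
seg 2: a=1, c=M2/2=-1944/433, d=(M3−M2)/(6·1)=3848/1299, b=Δ2−h2·(2M2+M3)/6=-614/1299
seg 3: a=-1, c=M3/2=1904/433, d=(M4−M3)/(6·1)=-2380/1299, b=Δ3−h3·(2M3+M4)/6=-734/1299
seg 4: a=1, c=M4/2=-476/433, d=(M5−M4)/(6·1)=476/1299, b=Δ4−h4·(2M4+M5)/6=3550/1299
t_q=17/4 → seg 2, τ=1/4; S=1+-614/1299·τ+-1944/433·τ²+3848/1299·τ³=2243/3464

  seg 0: a=1 b=-2894/1299 c=0 d=676/3897
  seg 1: a=-1 b=3190/1299 c=676/433 d=-2620/1299
  seg 2: a=1 b=-614/1299 c=-1944/433 d=3848/1299
  seg 3: a=-1 b=-734/1299 c=1904/433 d=-2380/1299
  seg 4: a=1 b=3550/1299 c=-476/433 d=476/1299
S(17/4) = 2243/3464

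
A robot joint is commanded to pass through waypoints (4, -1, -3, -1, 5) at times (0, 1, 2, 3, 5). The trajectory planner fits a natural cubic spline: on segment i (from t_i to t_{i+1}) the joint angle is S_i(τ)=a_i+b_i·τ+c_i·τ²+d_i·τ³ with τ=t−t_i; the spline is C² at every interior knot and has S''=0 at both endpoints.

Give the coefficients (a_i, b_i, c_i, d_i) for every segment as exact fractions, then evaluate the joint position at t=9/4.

  seg 0: a=4 b=-238/43 c=0 d=23/43
  seg 1: a=-1 b=-169/43 c=69/43 d=14/43
  seg 2: a=-3 b=11/43 c=111/43 d=-36/43
  seg 3: a=-1 b=125/43 c=3/43 d=-1/86
S(9/4) = -959/344

Δ: Δ0=-5, Δ1=-2, Δ2=2, Δ3=3
row 1: diag=4, rhs=18; c'=1/4, d'=9/2
row 2: denom=4−1·1/4=15/4; d'=(24−1·9/2)/(15/4)=26/5
row 3: denom=6−1·4/15=86/15; d'=(6−1·26/5)/(86/15)=6/43
back: M3=6/43
back: M2=26/5−4/15·6/43=222/43
back: M1=9/2−1/4·222/43=138/43
M: M0=0, M1=138/43, M2=222/43, M3=6/43, M4=0
seg 0: a=4, c=M0/2=0, d=(M1−M0)/(6·1)=23/43, b=Δ0−h0·(2M0+M1)/6=-238/43
seg 1: a=-1, c=M1/2=69/43, d=(M2−M1)/(6·1)=14/43, b=Δ1−h1·(2M1+M2)/6=-169/43
seg 2: a=-3, c=M2/2=111/43, d=(M3−M2)/(6·1)=-36/43, b=Δ2−h2·(2M2+M3)/6=11/43
seg 3: a=-1, c=M3/2=3/43, d=(M4−M3)/(6·2)=-1/86, b=Δ3−h3·(2M3+M4)/6=125/43
t_q=9/4 → seg 2, τ=1/4; S=-3+11/43·τ+111/43·τ²+-36/43·τ³=-959/344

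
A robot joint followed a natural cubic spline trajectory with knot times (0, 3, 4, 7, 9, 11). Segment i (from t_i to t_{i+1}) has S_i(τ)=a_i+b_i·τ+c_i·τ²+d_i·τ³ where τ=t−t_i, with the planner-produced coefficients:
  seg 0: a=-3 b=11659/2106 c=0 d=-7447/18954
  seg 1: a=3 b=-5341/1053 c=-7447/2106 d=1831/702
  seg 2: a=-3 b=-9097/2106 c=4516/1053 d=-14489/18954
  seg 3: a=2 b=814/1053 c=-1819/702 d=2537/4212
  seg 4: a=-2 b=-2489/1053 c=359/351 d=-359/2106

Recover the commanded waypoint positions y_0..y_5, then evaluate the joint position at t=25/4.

y_0 = S_0(0) = a_0 = -3
y_1 = S_1(0) = a_1 = 3
y_2 = S_2(0) = a_2 = -3
y_3 = S_3(0) = a_3 = 2
y_4 = S_4(0) = a_4 = -2
y_5 = S_4(2) = -4
t_q=25/4 is in segment 2 (τ=9/4); S_2(τ)=4271/14976

y_0=-3 y_1=3 y_2=-3 y_3=2 y_4=-2 y_5=-4
S(25/4) = 4271/14976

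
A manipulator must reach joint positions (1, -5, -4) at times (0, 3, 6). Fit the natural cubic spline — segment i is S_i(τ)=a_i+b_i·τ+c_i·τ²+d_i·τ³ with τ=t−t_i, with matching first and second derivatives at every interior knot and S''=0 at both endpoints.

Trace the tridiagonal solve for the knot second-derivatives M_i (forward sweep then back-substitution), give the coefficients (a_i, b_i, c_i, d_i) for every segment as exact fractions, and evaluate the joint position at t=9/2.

  seg 0: a=1 b=-31/12 c=0 d=7/108
  seg 1: a=-5 b=-5/6 c=7/12 d=-7/108
S(9/2) = -165/32

Δ: Δ0=-2, Δ1=1/3
row 1: diag=12, rhs=14; c'=1/4, d'=7/6
back: M1=7/6
M: M0=0, M1=7/6, M2=0
seg 0: a=1, c=M0/2=0, d=(M1−M0)/(6·3)=7/108, b=Δ0−h0·(2M0+M1)/6=-31/12
seg 1: a=-5, c=M1/2=7/12, d=(M2−M1)/(6·3)=-7/108, b=Δ1−h1·(2M1+M2)/6=-5/6
t_q=9/2 → seg 1, τ=3/2; S=-5+-5/6·τ+7/12·τ²+-7/108·τ³=-165/32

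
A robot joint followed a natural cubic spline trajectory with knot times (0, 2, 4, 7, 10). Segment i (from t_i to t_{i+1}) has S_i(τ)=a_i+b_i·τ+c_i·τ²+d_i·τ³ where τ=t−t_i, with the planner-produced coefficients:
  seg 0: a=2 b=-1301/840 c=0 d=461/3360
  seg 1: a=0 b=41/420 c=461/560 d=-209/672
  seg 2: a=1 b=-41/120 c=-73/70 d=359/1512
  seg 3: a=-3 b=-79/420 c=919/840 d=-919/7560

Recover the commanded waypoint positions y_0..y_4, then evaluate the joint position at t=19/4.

y_0 = S_0(0) = a_0 = 2
y_1 = S_1(0) = a_1 = 0
y_2 = S_2(0) = a_2 = 1
y_3 = S_3(0) = a_3 = -3
y_4 = S_3(3) = 3
t_q=19/4 is in segment 2 (τ=3/4); S_2(τ)=4611/17920

y_0=2 y_1=0 y_2=1 y_3=-3 y_4=3
S(19/4) = 4611/17920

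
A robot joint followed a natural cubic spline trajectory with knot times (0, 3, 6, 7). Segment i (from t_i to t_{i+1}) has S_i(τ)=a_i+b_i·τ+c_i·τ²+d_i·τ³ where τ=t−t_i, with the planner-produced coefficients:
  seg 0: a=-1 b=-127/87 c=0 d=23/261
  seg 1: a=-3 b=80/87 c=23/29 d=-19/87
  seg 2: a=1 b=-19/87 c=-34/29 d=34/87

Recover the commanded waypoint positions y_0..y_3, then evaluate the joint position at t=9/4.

y_0 = S_0(0) = a_0 = -1
y_1 = S_1(0) = a_1 = -3
y_2 = S_2(0) = a_2 = 1
y_3 = S_2(1) = 0
t_q=9/4 is in segment 0 (τ=9/4); S_0(τ)=-6089/1856

y_0=-1 y_1=-3 y_2=1 y_3=0
S(9/4) = -6089/1856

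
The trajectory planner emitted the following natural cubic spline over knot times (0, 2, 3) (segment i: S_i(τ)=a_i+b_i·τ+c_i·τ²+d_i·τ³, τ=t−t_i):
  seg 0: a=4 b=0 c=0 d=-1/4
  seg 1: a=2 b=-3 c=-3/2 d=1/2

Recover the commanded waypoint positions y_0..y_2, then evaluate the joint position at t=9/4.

y_0 = S_0(0) = a_0 = 4
y_1 = S_1(0) = a_1 = 2
y_2 = S_1(1) = -2
t_q=9/4 is in segment 1 (τ=1/4); S_1(τ)=149/128

y_0=4 y_1=2 y_2=-2
S(9/4) = 149/128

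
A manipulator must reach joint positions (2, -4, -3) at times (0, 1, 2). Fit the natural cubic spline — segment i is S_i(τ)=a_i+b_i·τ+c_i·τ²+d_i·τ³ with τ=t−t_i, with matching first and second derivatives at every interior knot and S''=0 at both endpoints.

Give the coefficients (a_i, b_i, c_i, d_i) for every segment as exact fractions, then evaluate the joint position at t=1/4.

Δ: Δ0=-6, Δ1=1
row 1: diag=4, rhs=42; c'=1/4, d'=21/2
back: M1=21/2
M: M0=0, M1=21/2, M2=0
seg 0: a=2, c=M0/2=0, d=(M1−M0)/(6·1)=7/4, b=Δ0−h0·(2M0+M1)/6=-31/4
seg 1: a=-4, c=M1/2=21/4, d=(M2−M1)/(6·1)=-7/4, b=Δ1−h1·(2M1+M2)/6=-5/2
t_q=1/4 → seg 0, τ=1/4; S=2+-31/4·τ+0·τ²+7/4·τ³=23/256

  seg 0: a=2 b=-31/4 c=0 d=7/4
  seg 1: a=-4 b=-5/2 c=21/4 d=-7/4
S(1/4) = 23/256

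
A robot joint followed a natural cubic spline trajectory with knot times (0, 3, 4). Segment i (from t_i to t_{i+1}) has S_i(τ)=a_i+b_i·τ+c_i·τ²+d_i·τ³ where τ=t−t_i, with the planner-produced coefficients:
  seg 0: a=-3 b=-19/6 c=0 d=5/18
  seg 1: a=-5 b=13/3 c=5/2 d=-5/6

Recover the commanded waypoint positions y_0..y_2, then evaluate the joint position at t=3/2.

y_0 = S_0(0) = a_0 = -3
y_1 = S_1(0) = a_1 = -5
y_2 = S_1(1) = 1
t_q=3/2 is in segment 0 (τ=3/2); S_0(τ)=-109/16

y_0=-3 y_1=-5 y_2=1
S(3/2) = -109/16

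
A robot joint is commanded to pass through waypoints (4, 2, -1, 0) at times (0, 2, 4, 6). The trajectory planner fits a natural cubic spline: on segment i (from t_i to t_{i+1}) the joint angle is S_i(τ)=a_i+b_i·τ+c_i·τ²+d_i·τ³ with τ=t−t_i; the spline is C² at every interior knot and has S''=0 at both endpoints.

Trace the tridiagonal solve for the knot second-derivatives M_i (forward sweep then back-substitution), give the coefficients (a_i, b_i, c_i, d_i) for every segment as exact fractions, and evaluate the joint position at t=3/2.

  seg 0: a=4 b=-11/15 c=0 d=-1/15
  seg 1: a=2 b=-23/15 c=-2/5 d=5/24
  seg 2: a=-1 b=-19/30 c=17/20 d=-17/120
S(3/2) = 107/40

Δ: Δ0=-1, Δ1=-3/2, Δ2=1/2
row 1: diag=8, rhs=-3; c'=1/4, d'=-3/8
row 2: denom=8−2·1/4=15/2; d'=(12−2·-3/8)/(15/2)=17/10
back: M2=17/10
back: M1=-3/8−1/4·17/10=-4/5
M: M0=0, M1=-4/5, M2=17/10, M3=0
seg 0: a=4, c=M0/2=0, d=(M1−M0)/(6·2)=-1/15, b=Δ0−h0·(2M0+M1)/6=-11/15
seg 1: a=2, c=M1/2=-2/5, d=(M2−M1)/(6·2)=5/24, b=Δ1−h1·(2M1+M2)/6=-23/15
seg 2: a=-1, c=M2/2=17/20, d=(M3−M2)/(6·2)=-17/120, b=Δ2−h2·(2M2+M3)/6=-19/30
t_q=3/2 → seg 0, τ=3/2; S=4+-11/15·τ+0·τ²+-1/15·τ³=107/40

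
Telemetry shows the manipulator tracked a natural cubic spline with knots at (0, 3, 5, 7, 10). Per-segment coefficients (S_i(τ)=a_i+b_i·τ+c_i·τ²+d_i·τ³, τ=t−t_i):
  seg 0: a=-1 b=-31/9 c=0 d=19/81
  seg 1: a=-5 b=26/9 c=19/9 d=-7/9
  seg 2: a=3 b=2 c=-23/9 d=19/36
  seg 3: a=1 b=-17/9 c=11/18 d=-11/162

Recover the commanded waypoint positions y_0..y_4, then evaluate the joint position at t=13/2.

y_0=-1 y_1=-5 y_2=3 y_3=1 y_4=-1
S(13/2) = 65/32

y_0 = S_0(0) = a_0 = -1
y_1 = S_1(0) = a_1 = -5
y_2 = S_2(0) = a_2 = 3
y_3 = S_3(0) = a_3 = 1
y_4 = S_3(3) = -1
t_q=13/2 is in segment 2 (τ=3/2); S_2(τ)=65/32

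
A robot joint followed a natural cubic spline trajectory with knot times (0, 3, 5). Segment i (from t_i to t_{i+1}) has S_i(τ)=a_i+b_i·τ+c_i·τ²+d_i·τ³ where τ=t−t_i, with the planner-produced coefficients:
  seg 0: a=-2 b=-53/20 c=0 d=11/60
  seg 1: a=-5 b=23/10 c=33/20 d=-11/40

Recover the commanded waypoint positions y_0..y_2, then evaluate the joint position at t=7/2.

y_0 = S_0(0) = a_0 = -2
y_1 = S_1(0) = a_1 = -5
y_2 = S_1(2) = 4
t_q=7/2 is in segment 1 (τ=1/2); S_1(τ)=-1111/320

y_0=-2 y_1=-5 y_2=4
S(7/2) = -1111/320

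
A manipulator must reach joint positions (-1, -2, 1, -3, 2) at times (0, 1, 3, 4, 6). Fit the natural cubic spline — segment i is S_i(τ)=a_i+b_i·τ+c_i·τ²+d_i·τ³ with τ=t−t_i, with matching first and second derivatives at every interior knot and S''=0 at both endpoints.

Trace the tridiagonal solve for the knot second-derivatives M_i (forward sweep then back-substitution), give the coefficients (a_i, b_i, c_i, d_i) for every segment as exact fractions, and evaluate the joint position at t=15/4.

  seg 0: a=-1 b=-235/124 c=0 d=111/124
  seg 1: a=-2 b=49/62 c=333/124 d=-289/248
  seg 2: a=1 b=-76/31 c=-267/62 d=171/62
  seg 3: a=-3 b=-173/62 c=123/31 d=-41/62
S(15/4) = -8323/3968

Δ: Δ0=-1, Δ1=3/2, Δ2=-4, Δ3=5/2
row 1: diag=6, rhs=15; c'=1/3, d'=5/2
row 2: denom=6−2·1/3=16/3; d'=(-33−2·5/2)/(16/3)=-57/8
row 3: denom=6−1·3/16=93/16; d'=(39−1·-57/8)/(93/16)=246/31
back: M3=246/31
back: M2=-57/8−3/16·246/31=-267/31
back: M1=5/2−1/3·-267/31=333/62
M: M0=0, M1=333/62, M2=-267/31, M3=246/31, M4=0
seg 0: a=-1, c=M0/2=0, d=(M1−M0)/(6·1)=111/124, b=Δ0−h0·(2M0+M1)/6=-235/124
seg 1: a=-2, c=M1/2=333/124, d=(M2−M1)/(6·2)=-289/248, b=Δ1−h1·(2M1+M2)/6=49/62
seg 2: a=1, c=M2/2=-267/62, d=(M3−M2)/(6·1)=171/62, b=Δ2−h2·(2M2+M3)/6=-76/31
seg 3: a=-3, c=M3/2=123/31, d=(M4−M3)/(6·2)=-41/62, b=Δ3−h3·(2M3+M4)/6=-173/62
t_q=15/4 → seg 2, τ=3/4; S=1+-76/31·τ+-267/62·τ²+171/62·τ³=-8323/3968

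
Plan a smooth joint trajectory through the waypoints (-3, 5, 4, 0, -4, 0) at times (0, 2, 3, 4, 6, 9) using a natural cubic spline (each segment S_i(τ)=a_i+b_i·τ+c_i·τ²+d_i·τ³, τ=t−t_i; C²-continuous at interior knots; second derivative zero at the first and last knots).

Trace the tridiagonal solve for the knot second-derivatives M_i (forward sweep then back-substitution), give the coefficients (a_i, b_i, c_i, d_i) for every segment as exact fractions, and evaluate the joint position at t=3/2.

  seg 0: a=-3 b=5017/921 c=0 d=-1333/3684
  seg 1: a=5 b=1018/921 c=-1333/614 d=121/1842
  seg 2: a=4 b=-5599/1842 c=-606/307 d=1867/1842
  seg 3: a=0 b=-3635/921 c=655/614 d=-43/921
  seg 4: a=-4 b=-221/921 c=483/614 d=-161/1842
S(3/2) = 38803/9824

Δ: Δ0=4, Δ1=-1, Δ2=-4, Δ3=-2, Δ4=4/3
row 1: diag=6, rhs=-30; c'=1/6, d'=-5
row 2: denom=4−1·1/6=23/6; d'=(-18−1·-5)/(23/6)=-78/23
row 3: denom=6−1·6/23=132/23; d'=(12−1·-78/23)/(132/23)=59/22
row 4: denom=10−2·23/66=307/33; d'=(20−2·59/22)/(307/33)=483/307
back: M4=483/307
back: M3=59/22−23/66·483/307=655/307
back: M2=-78/23−6/23·655/307=-1212/307
back: M1=-5−1/6·-1212/307=-1333/307
M: M0=0, M1=-1333/307, M2=-1212/307, M3=655/307, M4=483/307, M5=0
seg 0: a=-3, c=M0/2=0, d=(M1−M0)/(6·2)=-1333/3684, b=Δ0−h0·(2M0+M1)/6=5017/921
seg 1: a=5, c=M1/2=-1333/614, d=(M2−M1)/(6·1)=121/1842, b=Δ1−h1·(2M1+M2)/6=1018/921
seg 2: a=4, c=M2/2=-606/307, d=(M3−M2)/(6·1)=1867/1842, b=Δ2−h2·(2M2+M3)/6=-5599/1842
seg 3: a=0, c=M3/2=655/614, d=(M4−M3)/(6·2)=-43/921, b=Δ3−h3·(2M3+M4)/6=-3635/921
seg 4: a=-4, c=M4/2=483/614, d=(M5−M4)/(6·3)=-161/1842, b=Δ4−h4·(2M4+M5)/6=-221/921
t_q=3/2 → seg 0, τ=3/2; S=-3+5017/921·τ+0·τ²+-1333/3684·τ³=38803/9824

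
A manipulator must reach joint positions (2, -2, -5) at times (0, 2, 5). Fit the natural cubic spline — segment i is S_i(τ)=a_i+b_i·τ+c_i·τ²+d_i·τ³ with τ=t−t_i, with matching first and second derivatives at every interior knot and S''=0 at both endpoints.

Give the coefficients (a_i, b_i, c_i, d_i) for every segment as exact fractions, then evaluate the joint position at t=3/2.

Δ: Δ0=-2, Δ1=-1
row 1: diag=10, rhs=6; c'=3/10, d'=3/5
back: M1=3/5
M: M0=0, M1=3/5, M2=0
seg 0: a=2, c=M0/2=0, d=(M1−M0)/(6·2)=1/20, b=Δ0−h0·(2M0+M1)/6=-11/5
seg 1: a=-2, c=M1/2=3/10, d=(M2−M1)/(6·3)=-1/30, b=Δ1−h1·(2M1+M2)/6=-8/5
t_q=3/2 → seg 0, τ=3/2; S=2+-11/5·τ+0·τ²+1/20·τ³=-181/160

  seg 0: a=2 b=-11/5 c=0 d=1/20
  seg 1: a=-2 b=-8/5 c=3/10 d=-1/30
S(3/2) = -181/160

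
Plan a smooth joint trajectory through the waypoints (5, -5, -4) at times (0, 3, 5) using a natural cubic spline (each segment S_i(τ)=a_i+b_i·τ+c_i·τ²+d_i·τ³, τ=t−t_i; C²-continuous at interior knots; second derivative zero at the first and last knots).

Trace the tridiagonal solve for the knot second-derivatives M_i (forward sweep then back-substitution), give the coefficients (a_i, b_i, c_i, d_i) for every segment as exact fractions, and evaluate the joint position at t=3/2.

Δ: Δ0=-10/3, Δ1=1/2
row 1: diag=10, rhs=23; c'=1/5, d'=23/10
back: M1=23/10
M: M0=0, M1=23/10, M2=0
seg 0: a=5, c=M0/2=0, d=(M1−M0)/(6·3)=23/180, b=Δ0−h0·(2M0+M1)/6=-269/60
seg 1: a=-5, c=M1/2=23/20, d=(M2−M1)/(6·2)=-23/120, b=Δ1−h1·(2M1+M2)/6=-31/30
t_q=3/2 → seg 0, τ=3/2; S=5+-269/60·τ+0·τ²+23/180·τ³=-207/160

  seg 0: a=5 b=-269/60 c=0 d=23/180
  seg 1: a=-5 b=-31/30 c=23/20 d=-23/120
S(3/2) = -207/160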